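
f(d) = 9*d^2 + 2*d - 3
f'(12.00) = 218.00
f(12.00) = 1317.00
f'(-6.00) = -106.00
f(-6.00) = 309.00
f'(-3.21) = -55.78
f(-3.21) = 83.32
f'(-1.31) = -21.58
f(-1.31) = 9.82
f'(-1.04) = -16.72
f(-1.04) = 4.65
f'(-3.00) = -52.00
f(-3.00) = 72.00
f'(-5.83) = -102.94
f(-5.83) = 291.24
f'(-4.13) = -72.34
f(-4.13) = 142.25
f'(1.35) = 26.30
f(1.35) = 16.10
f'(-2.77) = -47.86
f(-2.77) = 60.52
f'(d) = 18*d + 2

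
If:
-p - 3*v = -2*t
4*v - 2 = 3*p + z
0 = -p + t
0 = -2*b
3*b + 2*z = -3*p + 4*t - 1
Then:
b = 0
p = -9/13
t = -9/13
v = -3/13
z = -11/13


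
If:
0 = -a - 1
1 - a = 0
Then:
No Solution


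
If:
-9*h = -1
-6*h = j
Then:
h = 1/9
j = -2/3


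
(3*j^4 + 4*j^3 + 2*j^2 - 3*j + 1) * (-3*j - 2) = -9*j^5 - 18*j^4 - 14*j^3 + 5*j^2 + 3*j - 2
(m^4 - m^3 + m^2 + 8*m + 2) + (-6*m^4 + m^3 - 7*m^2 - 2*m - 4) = -5*m^4 - 6*m^2 + 6*m - 2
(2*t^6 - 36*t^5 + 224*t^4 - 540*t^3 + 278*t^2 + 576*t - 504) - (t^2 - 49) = 2*t^6 - 36*t^5 + 224*t^4 - 540*t^3 + 277*t^2 + 576*t - 455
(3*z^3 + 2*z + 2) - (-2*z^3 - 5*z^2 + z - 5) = 5*z^3 + 5*z^2 + z + 7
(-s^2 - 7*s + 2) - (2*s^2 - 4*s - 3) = -3*s^2 - 3*s + 5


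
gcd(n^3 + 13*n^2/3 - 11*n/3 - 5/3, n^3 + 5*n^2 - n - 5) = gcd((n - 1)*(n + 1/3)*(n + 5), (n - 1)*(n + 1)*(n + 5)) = n^2 + 4*n - 5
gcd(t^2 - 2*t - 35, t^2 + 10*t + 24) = 1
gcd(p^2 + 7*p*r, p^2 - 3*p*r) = p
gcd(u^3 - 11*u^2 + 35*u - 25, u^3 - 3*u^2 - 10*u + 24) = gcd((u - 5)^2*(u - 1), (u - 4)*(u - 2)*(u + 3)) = 1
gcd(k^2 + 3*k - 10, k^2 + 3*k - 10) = k^2 + 3*k - 10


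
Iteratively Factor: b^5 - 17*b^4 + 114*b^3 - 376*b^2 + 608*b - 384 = (b - 4)*(b^4 - 13*b^3 + 62*b^2 - 128*b + 96) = (b - 4)*(b - 2)*(b^3 - 11*b^2 + 40*b - 48) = (b - 4)^2*(b - 2)*(b^2 - 7*b + 12) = (b - 4)^2*(b - 3)*(b - 2)*(b - 4)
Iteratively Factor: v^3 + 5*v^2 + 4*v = (v)*(v^2 + 5*v + 4) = v*(v + 4)*(v + 1)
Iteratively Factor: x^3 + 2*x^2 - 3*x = (x)*(x^2 + 2*x - 3) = x*(x + 3)*(x - 1)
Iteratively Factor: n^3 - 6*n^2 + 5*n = (n - 5)*(n^2 - n) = (n - 5)*(n - 1)*(n)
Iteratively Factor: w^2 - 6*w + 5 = (w - 1)*(w - 5)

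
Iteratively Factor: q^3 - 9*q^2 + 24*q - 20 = (q - 2)*(q^2 - 7*q + 10) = (q - 5)*(q - 2)*(q - 2)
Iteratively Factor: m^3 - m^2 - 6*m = (m - 3)*(m^2 + 2*m) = (m - 3)*(m + 2)*(m)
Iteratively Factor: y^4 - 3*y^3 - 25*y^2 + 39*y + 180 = (y + 3)*(y^3 - 6*y^2 - 7*y + 60) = (y - 5)*(y + 3)*(y^2 - y - 12) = (y - 5)*(y - 4)*(y + 3)*(y + 3)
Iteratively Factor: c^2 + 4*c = (c)*(c + 4)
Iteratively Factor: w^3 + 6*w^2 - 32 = (w + 4)*(w^2 + 2*w - 8) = (w + 4)^2*(w - 2)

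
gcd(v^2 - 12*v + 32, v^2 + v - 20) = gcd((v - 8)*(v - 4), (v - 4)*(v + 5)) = v - 4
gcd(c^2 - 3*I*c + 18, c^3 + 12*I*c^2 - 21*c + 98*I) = 1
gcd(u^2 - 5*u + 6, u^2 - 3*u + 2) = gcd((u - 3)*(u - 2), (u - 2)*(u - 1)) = u - 2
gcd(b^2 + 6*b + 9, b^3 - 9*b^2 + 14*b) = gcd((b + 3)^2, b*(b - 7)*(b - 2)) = 1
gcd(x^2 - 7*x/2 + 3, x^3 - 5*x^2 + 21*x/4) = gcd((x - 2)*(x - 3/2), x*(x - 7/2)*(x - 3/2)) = x - 3/2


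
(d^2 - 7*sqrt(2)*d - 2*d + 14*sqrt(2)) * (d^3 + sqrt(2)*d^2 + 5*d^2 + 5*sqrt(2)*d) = d^5 - 6*sqrt(2)*d^4 + 3*d^4 - 18*sqrt(2)*d^3 - 24*d^3 - 42*d^2 + 60*sqrt(2)*d^2 + 140*d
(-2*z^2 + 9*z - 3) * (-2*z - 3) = 4*z^3 - 12*z^2 - 21*z + 9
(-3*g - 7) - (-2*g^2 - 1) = 2*g^2 - 3*g - 6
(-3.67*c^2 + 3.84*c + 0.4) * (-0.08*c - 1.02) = 0.2936*c^3 + 3.4362*c^2 - 3.9488*c - 0.408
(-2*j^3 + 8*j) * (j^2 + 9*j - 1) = -2*j^5 - 18*j^4 + 10*j^3 + 72*j^2 - 8*j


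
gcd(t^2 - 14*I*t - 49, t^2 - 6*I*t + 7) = t - 7*I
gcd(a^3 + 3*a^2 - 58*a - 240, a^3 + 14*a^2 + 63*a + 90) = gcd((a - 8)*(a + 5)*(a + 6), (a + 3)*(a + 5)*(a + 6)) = a^2 + 11*a + 30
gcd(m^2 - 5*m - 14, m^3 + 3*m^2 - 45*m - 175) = m - 7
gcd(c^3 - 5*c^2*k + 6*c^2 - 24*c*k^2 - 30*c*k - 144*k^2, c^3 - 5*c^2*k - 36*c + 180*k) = c + 6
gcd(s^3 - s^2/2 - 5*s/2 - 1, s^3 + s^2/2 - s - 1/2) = s^2 + 3*s/2 + 1/2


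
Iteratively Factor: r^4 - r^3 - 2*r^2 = (r - 2)*(r^3 + r^2) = (r - 2)*(r + 1)*(r^2) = r*(r - 2)*(r + 1)*(r)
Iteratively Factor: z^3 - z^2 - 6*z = (z - 3)*(z^2 + 2*z) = z*(z - 3)*(z + 2)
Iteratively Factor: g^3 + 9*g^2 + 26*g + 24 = (g + 2)*(g^2 + 7*g + 12) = (g + 2)*(g + 4)*(g + 3)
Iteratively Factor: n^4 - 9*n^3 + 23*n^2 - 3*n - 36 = (n - 3)*(n^3 - 6*n^2 + 5*n + 12) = (n - 4)*(n - 3)*(n^2 - 2*n - 3) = (n - 4)*(n - 3)*(n + 1)*(n - 3)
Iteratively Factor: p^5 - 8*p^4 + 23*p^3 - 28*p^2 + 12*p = (p - 2)*(p^4 - 6*p^3 + 11*p^2 - 6*p) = (p - 3)*(p - 2)*(p^3 - 3*p^2 + 2*p) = p*(p - 3)*(p - 2)*(p^2 - 3*p + 2) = p*(p - 3)*(p - 2)*(p - 1)*(p - 2)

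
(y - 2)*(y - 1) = y^2 - 3*y + 2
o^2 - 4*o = o*(o - 4)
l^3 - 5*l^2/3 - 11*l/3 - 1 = (l - 3)*(l + 1/3)*(l + 1)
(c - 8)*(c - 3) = c^2 - 11*c + 24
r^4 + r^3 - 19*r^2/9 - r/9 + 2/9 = (r - 1)*(r - 1/3)*(r + 1/3)*(r + 2)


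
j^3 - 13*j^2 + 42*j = j*(j - 7)*(j - 6)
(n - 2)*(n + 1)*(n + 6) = n^3 + 5*n^2 - 8*n - 12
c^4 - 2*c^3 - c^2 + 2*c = c*(c - 2)*(c - 1)*(c + 1)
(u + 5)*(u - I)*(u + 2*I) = u^3 + 5*u^2 + I*u^2 + 2*u + 5*I*u + 10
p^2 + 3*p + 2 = (p + 1)*(p + 2)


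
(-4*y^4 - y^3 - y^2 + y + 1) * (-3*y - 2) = 12*y^5 + 11*y^4 + 5*y^3 - y^2 - 5*y - 2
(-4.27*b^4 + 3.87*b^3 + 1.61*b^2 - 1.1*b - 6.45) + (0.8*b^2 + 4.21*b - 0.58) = -4.27*b^4 + 3.87*b^3 + 2.41*b^2 + 3.11*b - 7.03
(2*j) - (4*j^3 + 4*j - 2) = -4*j^3 - 2*j + 2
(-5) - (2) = -7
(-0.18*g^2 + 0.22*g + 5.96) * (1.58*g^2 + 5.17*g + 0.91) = -0.2844*g^4 - 0.583*g^3 + 10.3904*g^2 + 31.0134*g + 5.4236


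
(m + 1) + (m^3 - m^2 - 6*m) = m^3 - m^2 - 5*m + 1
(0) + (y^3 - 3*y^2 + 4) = y^3 - 3*y^2 + 4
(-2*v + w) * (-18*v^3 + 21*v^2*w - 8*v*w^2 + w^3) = 36*v^4 - 60*v^3*w + 37*v^2*w^2 - 10*v*w^3 + w^4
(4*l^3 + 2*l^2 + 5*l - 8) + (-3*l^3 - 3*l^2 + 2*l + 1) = l^3 - l^2 + 7*l - 7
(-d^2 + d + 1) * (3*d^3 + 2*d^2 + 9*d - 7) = -3*d^5 + d^4 - 4*d^3 + 18*d^2 + 2*d - 7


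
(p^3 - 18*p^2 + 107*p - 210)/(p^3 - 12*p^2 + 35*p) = (p - 6)/p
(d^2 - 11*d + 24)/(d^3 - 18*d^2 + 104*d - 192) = (d - 3)/(d^2 - 10*d + 24)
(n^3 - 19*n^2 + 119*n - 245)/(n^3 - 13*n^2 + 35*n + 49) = (n - 5)/(n + 1)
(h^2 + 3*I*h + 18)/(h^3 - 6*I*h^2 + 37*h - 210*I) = (h - 3*I)/(h^2 - 12*I*h - 35)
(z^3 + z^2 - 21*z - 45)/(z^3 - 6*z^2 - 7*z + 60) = (z + 3)/(z - 4)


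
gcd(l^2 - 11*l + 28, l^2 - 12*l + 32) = l - 4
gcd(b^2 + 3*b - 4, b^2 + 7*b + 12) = b + 4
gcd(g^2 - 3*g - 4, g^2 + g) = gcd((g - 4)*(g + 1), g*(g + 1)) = g + 1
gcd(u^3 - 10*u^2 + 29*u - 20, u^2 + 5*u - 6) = u - 1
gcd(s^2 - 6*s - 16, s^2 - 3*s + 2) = 1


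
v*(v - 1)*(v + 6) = v^3 + 5*v^2 - 6*v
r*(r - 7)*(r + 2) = r^3 - 5*r^2 - 14*r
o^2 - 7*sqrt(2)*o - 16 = (o - 8*sqrt(2))*(o + sqrt(2))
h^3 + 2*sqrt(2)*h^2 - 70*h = h*(h - 5*sqrt(2))*(h + 7*sqrt(2))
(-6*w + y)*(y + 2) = -6*w*y - 12*w + y^2 + 2*y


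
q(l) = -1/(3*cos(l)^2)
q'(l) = -2*sin(l)/(3*cos(l)^3)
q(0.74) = -0.61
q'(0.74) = -1.12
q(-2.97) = -0.34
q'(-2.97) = -0.12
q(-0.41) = -0.40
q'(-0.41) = 0.34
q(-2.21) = -0.94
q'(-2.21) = -2.52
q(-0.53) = -0.45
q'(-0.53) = 0.52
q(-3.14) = -0.33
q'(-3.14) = -0.00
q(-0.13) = -0.34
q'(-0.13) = 0.09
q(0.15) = -0.34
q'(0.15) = -0.10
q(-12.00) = -0.47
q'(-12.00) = -0.60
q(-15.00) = -0.58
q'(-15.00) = -0.99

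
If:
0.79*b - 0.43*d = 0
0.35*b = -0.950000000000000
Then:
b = -2.71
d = -4.99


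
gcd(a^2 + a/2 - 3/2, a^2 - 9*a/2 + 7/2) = a - 1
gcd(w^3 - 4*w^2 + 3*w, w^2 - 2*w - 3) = w - 3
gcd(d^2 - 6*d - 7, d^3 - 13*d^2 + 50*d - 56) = d - 7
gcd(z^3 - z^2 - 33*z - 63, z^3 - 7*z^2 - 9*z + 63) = z^2 - 4*z - 21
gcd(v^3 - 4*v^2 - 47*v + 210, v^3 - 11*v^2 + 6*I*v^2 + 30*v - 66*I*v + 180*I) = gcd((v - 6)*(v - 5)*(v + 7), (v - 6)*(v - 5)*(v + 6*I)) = v^2 - 11*v + 30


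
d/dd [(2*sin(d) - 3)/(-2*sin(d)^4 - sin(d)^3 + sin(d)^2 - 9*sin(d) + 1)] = (12*sin(d)^4 - 20*sin(d)^3 - 11*sin(d)^2 + 6*sin(d) - 25)*cos(d)/(2*sin(d)^4 + sin(d)^3 - sin(d)^2 + 9*sin(d) - 1)^2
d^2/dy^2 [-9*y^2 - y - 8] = -18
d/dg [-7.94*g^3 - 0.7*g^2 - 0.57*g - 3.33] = -23.82*g^2 - 1.4*g - 0.57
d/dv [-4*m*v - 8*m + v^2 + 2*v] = -4*m + 2*v + 2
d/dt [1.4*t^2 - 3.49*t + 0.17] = 2.8*t - 3.49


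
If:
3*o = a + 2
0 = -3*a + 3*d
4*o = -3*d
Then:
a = -8/13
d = -8/13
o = 6/13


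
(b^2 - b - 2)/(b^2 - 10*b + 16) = (b + 1)/(b - 8)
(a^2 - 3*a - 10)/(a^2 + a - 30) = (a + 2)/(a + 6)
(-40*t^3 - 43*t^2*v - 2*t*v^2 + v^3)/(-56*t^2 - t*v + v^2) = (5*t^2 + 6*t*v + v^2)/(7*t + v)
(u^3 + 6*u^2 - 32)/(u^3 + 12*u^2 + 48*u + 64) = (u - 2)/(u + 4)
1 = 1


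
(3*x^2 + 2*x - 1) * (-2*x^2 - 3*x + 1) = -6*x^4 - 13*x^3 - x^2 + 5*x - 1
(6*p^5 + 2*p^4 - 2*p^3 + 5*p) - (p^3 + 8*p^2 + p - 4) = 6*p^5 + 2*p^4 - 3*p^3 - 8*p^2 + 4*p + 4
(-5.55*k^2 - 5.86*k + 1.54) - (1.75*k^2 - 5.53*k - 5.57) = -7.3*k^2 - 0.33*k + 7.11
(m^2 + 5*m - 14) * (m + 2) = m^3 + 7*m^2 - 4*m - 28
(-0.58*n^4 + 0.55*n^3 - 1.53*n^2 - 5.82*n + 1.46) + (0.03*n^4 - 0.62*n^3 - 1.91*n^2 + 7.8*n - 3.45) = -0.55*n^4 - 0.07*n^3 - 3.44*n^2 + 1.98*n - 1.99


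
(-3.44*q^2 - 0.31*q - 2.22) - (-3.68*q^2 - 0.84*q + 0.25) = 0.24*q^2 + 0.53*q - 2.47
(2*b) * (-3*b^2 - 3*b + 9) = -6*b^3 - 6*b^2 + 18*b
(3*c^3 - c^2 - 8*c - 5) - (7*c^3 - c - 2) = -4*c^3 - c^2 - 7*c - 3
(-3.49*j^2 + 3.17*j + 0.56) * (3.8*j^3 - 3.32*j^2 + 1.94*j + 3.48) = -13.262*j^5 + 23.6328*j^4 - 15.167*j^3 - 7.8546*j^2 + 12.118*j + 1.9488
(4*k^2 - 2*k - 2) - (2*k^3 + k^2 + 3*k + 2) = -2*k^3 + 3*k^2 - 5*k - 4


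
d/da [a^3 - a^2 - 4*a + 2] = 3*a^2 - 2*a - 4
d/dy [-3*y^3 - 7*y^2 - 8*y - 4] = -9*y^2 - 14*y - 8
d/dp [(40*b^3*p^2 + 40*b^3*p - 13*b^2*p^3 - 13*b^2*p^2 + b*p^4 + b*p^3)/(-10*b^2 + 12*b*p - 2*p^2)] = b*(-16*b^2*p - 8*b^2 + 11*b*p^2 + 2*b*p - 2*p^3 - p^2)/(2*(b^2 - 2*b*p + p^2))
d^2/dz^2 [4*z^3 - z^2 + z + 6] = 24*z - 2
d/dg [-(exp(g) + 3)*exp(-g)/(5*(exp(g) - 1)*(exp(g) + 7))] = (2*exp(3*g) + 15*exp(2*g) + 36*exp(g) - 21)*exp(-g)/(5*(exp(4*g) + 12*exp(3*g) + 22*exp(2*g) - 84*exp(g) + 49))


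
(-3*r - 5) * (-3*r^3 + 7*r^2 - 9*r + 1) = 9*r^4 - 6*r^3 - 8*r^2 + 42*r - 5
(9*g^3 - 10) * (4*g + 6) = 36*g^4 + 54*g^3 - 40*g - 60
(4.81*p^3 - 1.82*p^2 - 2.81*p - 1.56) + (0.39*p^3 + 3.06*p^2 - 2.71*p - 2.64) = 5.2*p^3 + 1.24*p^2 - 5.52*p - 4.2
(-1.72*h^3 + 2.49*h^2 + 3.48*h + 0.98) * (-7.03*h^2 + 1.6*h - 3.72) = 12.0916*h^5 - 20.2567*h^4 - 14.082*h^3 - 10.5842*h^2 - 11.3776*h - 3.6456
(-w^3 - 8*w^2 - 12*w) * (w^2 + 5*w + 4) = -w^5 - 13*w^4 - 56*w^3 - 92*w^2 - 48*w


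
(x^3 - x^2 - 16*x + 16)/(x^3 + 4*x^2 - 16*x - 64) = (x - 1)/(x + 4)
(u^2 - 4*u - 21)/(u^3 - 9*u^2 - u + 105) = 1/(u - 5)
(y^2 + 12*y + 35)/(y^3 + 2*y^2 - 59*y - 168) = (y + 5)/(y^2 - 5*y - 24)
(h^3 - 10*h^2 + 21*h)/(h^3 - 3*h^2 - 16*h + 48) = h*(h - 7)/(h^2 - 16)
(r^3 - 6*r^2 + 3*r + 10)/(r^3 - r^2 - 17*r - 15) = (r - 2)/(r + 3)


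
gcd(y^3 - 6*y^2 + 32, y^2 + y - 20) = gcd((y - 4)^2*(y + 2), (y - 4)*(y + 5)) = y - 4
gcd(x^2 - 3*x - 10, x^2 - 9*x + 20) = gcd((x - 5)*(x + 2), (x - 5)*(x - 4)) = x - 5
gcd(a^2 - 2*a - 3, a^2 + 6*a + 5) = a + 1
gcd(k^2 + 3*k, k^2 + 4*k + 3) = k + 3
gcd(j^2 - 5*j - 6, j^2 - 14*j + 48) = j - 6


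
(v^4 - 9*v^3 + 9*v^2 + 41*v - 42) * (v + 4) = v^5 - 5*v^4 - 27*v^3 + 77*v^2 + 122*v - 168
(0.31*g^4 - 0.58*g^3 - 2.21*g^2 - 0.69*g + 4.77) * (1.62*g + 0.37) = 0.5022*g^5 - 0.8249*g^4 - 3.7948*g^3 - 1.9355*g^2 + 7.4721*g + 1.7649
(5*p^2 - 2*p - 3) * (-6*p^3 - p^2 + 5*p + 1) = -30*p^5 + 7*p^4 + 45*p^3 - 2*p^2 - 17*p - 3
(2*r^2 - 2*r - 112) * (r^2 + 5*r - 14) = 2*r^4 + 8*r^3 - 150*r^2 - 532*r + 1568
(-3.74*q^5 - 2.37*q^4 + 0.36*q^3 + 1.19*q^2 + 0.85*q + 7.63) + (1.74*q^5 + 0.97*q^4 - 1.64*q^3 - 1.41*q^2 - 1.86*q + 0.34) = -2.0*q^5 - 1.4*q^4 - 1.28*q^3 - 0.22*q^2 - 1.01*q + 7.97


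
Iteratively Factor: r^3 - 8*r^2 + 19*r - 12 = (r - 1)*(r^2 - 7*r + 12) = (r - 3)*(r - 1)*(r - 4)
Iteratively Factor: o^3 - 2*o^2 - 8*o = (o)*(o^2 - 2*o - 8) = o*(o - 4)*(o + 2)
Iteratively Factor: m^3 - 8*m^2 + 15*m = (m - 5)*(m^2 - 3*m) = (m - 5)*(m - 3)*(m)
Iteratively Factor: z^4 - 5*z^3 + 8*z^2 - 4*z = (z)*(z^3 - 5*z^2 + 8*z - 4) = z*(z - 1)*(z^2 - 4*z + 4) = z*(z - 2)*(z - 1)*(z - 2)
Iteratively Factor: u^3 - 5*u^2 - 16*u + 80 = (u + 4)*(u^2 - 9*u + 20) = (u - 4)*(u + 4)*(u - 5)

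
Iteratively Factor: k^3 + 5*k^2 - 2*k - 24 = (k + 4)*(k^2 + k - 6) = (k - 2)*(k + 4)*(k + 3)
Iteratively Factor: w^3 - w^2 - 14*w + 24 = (w - 2)*(w^2 + w - 12) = (w - 3)*(w - 2)*(w + 4)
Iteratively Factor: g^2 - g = (g - 1)*(g)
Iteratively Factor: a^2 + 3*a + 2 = (a + 1)*(a + 2)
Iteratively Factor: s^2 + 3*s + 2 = (s + 1)*(s + 2)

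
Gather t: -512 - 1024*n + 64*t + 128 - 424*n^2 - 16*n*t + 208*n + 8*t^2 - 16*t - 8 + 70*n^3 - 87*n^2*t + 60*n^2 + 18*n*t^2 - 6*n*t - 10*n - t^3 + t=70*n^3 - 364*n^2 - 826*n - t^3 + t^2*(18*n + 8) + t*(-87*n^2 - 22*n + 49) - 392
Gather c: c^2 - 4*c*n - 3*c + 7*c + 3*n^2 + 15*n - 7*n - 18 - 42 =c^2 + c*(4 - 4*n) + 3*n^2 + 8*n - 60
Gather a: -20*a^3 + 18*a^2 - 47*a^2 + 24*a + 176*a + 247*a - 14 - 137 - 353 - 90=-20*a^3 - 29*a^2 + 447*a - 594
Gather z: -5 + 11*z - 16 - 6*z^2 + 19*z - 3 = -6*z^2 + 30*z - 24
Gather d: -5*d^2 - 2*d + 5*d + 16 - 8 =-5*d^2 + 3*d + 8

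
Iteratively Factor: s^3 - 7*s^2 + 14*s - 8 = (s - 1)*(s^2 - 6*s + 8) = (s - 2)*(s - 1)*(s - 4)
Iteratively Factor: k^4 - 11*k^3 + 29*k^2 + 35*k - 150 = (k - 5)*(k^3 - 6*k^2 - k + 30) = (k - 5)*(k - 3)*(k^2 - 3*k - 10) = (k - 5)^2*(k - 3)*(k + 2)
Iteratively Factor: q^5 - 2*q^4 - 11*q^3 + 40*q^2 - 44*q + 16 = (q + 4)*(q^4 - 6*q^3 + 13*q^2 - 12*q + 4) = (q - 2)*(q + 4)*(q^3 - 4*q^2 + 5*q - 2) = (q - 2)*(q - 1)*(q + 4)*(q^2 - 3*q + 2) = (q - 2)*(q - 1)^2*(q + 4)*(q - 2)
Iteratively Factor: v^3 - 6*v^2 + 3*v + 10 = (v + 1)*(v^2 - 7*v + 10) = (v - 5)*(v + 1)*(v - 2)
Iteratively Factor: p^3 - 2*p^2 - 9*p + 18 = (p + 3)*(p^2 - 5*p + 6) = (p - 3)*(p + 3)*(p - 2)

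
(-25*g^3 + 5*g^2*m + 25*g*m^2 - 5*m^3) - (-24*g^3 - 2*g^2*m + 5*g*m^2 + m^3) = -g^3 + 7*g^2*m + 20*g*m^2 - 6*m^3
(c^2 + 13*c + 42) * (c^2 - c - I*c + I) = c^4 + 12*c^3 - I*c^3 + 29*c^2 - 12*I*c^2 - 42*c - 29*I*c + 42*I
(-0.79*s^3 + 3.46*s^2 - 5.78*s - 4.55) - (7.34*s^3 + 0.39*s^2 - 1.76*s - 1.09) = -8.13*s^3 + 3.07*s^2 - 4.02*s - 3.46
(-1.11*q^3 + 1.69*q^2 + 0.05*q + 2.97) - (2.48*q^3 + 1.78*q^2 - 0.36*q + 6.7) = -3.59*q^3 - 0.0900000000000001*q^2 + 0.41*q - 3.73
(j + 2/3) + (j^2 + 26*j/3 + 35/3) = j^2 + 29*j/3 + 37/3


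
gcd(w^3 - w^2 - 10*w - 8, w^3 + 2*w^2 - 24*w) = w - 4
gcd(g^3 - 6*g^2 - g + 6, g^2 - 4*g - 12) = g - 6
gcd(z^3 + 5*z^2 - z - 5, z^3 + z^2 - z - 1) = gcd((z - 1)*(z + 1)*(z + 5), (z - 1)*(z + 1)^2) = z^2 - 1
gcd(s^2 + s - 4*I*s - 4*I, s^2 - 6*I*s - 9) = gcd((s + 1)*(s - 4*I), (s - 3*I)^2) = 1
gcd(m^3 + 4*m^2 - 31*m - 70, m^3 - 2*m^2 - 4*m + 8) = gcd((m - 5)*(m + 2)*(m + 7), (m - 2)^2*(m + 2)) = m + 2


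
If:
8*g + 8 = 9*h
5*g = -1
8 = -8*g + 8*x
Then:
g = -1/5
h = 32/45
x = 4/5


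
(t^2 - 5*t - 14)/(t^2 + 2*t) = (t - 7)/t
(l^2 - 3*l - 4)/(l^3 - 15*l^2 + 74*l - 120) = (l + 1)/(l^2 - 11*l + 30)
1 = 1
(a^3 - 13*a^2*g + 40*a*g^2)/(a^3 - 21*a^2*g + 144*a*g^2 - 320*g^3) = a/(a - 8*g)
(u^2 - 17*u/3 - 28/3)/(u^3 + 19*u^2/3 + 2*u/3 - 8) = (u - 7)/(u^2 + 5*u - 6)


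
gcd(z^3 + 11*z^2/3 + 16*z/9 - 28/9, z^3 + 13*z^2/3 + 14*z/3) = z^2 + 13*z/3 + 14/3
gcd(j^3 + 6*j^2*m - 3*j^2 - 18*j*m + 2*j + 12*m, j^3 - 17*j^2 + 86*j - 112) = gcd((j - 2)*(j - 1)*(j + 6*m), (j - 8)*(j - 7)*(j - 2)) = j - 2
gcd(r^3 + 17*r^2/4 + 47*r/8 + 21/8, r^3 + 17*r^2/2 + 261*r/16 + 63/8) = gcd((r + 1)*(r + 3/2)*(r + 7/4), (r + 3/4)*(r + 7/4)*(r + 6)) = r + 7/4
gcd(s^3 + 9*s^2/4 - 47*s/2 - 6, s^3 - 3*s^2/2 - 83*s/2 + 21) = s + 6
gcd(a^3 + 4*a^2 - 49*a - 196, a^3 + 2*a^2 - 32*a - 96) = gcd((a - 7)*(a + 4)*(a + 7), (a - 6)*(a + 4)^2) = a + 4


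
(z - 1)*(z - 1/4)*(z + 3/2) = z^3 + z^2/4 - 13*z/8 + 3/8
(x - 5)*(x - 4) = x^2 - 9*x + 20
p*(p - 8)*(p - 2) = p^3 - 10*p^2 + 16*p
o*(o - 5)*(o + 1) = o^3 - 4*o^2 - 5*o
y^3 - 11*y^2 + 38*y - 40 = (y - 5)*(y - 4)*(y - 2)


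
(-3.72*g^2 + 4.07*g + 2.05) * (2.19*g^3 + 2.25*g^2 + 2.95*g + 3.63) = -8.1468*g^5 + 0.543299999999999*g^4 + 2.673*g^3 + 3.1154*g^2 + 20.8216*g + 7.4415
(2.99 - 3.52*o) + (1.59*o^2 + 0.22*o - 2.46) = 1.59*o^2 - 3.3*o + 0.53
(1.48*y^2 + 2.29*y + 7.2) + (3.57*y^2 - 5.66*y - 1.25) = 5.05*y^2 - 3.37*y + 5.95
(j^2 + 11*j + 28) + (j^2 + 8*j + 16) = 2*j^2 + 19*j + 44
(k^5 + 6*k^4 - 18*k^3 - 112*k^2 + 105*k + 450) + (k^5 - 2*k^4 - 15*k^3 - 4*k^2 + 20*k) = 2*k^5 + 4*k^4 - 33*k^3 - 116*k^2 + 125*k + 450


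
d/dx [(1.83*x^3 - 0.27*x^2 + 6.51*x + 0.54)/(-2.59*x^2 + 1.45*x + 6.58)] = (-4.7397*x^4 + 5.307*x^3 + 52.5936*x^2 - 0.756*x + 42.0528)/(6.7081*x^4 - 7.511*x^3 - 31.9819*x^2 + 19.082*x + 43.2964)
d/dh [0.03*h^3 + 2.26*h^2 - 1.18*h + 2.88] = 0.09*h^2 + 4.52*h - 1.18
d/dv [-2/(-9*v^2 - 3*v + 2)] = 6*(-6*v - 1)/(9*v^2 + 3*v - 2)^2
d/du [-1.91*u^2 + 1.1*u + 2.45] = 1.1 - 3.82*u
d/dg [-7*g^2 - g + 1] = -14*g - 1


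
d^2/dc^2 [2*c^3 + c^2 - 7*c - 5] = 12*c + 2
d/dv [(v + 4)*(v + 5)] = 2*v + 9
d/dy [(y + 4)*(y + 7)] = 2*y + 11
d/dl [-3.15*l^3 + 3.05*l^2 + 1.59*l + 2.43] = -9.45*l^2 + 6.1*l + 1.59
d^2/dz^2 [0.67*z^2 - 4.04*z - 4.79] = 1.34000000000000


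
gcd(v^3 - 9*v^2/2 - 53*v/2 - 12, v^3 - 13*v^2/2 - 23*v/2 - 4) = v^2 - 15*v/2 - 4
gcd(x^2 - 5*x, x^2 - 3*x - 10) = x - 5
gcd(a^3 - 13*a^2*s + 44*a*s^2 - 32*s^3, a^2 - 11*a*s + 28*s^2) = -a + 4*s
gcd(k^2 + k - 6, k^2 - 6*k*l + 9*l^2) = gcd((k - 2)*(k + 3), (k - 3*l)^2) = 1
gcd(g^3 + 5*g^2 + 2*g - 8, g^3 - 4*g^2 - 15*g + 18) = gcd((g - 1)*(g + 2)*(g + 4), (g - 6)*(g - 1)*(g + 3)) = g - 1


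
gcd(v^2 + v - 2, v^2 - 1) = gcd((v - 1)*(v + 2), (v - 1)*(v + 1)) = v - 1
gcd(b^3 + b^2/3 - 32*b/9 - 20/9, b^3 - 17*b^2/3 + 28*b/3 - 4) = b - 2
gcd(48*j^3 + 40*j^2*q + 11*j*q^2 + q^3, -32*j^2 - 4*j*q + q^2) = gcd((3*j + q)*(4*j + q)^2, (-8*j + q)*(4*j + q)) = 4*j + q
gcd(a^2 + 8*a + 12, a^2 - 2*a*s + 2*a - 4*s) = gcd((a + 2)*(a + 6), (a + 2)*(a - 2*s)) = a + 2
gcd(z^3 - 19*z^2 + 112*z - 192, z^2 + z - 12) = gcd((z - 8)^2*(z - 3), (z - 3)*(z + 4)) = z - 3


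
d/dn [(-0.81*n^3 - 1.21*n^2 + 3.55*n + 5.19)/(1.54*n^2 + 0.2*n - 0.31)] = (-1.2474*n^4 - 0.324*n^3 - 4.9557*n^2 - 15.235*n - 2.1385)/(2.3716*n^4 + 0.616*n^3 - 0.9148*n^2 - 0.124*n + 0.0961)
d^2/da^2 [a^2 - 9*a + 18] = 2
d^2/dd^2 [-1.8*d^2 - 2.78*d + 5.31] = -3.60000000000000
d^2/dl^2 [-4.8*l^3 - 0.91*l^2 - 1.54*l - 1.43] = -28.8*l - 1.82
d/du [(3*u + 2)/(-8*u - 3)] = 7/(8*u + 3)^2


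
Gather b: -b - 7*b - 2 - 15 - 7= -8*b - 24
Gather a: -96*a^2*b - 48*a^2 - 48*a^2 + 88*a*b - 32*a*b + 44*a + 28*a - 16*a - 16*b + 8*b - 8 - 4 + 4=a^2*(-96*b - 96) + a*(56*b + 56) - 8*b - 8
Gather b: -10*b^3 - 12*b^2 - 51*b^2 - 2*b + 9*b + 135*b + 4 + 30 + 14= -10*b^3 - 63*b^2 + 142*b + 48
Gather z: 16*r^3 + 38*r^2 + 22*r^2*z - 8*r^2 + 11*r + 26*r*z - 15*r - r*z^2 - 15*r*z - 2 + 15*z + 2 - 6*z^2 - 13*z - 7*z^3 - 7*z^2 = 16*r^3 + 30*r^2 - 4*r - 7*z^3 + z^2*(-r - 13) + z*(22*r^2 + 11*r + 2)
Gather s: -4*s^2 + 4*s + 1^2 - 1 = -4*s^2 + 4*s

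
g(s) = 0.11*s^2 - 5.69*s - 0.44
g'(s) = 0.22*s - 5.69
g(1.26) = -7.43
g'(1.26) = -5.41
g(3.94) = -21.15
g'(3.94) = -4.82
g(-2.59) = 15.03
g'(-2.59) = -6.26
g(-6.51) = 41.26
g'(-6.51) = -7.12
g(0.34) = -2.36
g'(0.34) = -5.62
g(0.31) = -2.19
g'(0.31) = -5.62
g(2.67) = -14.85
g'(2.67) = -5.10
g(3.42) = -18.61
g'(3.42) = -4.94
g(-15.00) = 109.66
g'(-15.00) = -8.99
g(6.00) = -30.62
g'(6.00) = -4.37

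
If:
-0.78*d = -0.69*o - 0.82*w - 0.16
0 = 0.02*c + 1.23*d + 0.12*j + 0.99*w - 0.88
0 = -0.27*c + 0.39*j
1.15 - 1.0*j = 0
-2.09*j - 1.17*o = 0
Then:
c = 1.66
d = -0.37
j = 1.15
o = -2.05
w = 1.18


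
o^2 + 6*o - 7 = (o - 1)*(o + 7)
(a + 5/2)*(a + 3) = a^2 + 11*a/2 + 15/2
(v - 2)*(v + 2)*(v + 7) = v^3 + 7*v^2 - 4*v - 28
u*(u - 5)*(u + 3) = u^3 - 2*u^2 - 15*u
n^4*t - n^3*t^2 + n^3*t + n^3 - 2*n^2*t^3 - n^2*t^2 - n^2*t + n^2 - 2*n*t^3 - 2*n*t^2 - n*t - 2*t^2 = (n + 1)*(n - 2*t)*(n + t)*(n*t + 1)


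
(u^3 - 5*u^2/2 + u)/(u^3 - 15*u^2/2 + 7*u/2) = (u - 2)/(u - 7)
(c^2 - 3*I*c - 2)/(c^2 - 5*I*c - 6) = (c - I)/(c - 3*I)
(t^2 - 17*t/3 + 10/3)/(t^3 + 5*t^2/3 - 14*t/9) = 3*(t - 5)/(t*(3*t + 7))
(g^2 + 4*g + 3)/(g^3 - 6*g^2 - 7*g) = (g + 3)/(g*(g - 7))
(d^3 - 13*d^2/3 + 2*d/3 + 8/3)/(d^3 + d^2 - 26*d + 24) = (d + 2/3)/(d + 6)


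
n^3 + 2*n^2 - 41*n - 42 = (n - 6)*(n + 1)*(n + 7)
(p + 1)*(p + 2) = p^2 + 3*p + 2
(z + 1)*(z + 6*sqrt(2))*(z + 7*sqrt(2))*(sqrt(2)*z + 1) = sqrt(2)*z^4 + sqrt(2)*z^3 + 27*z^3 + 27*z^2 + 97*sqrt(2)*z^2 + 84*z + 97*sqrt(2)*z + 84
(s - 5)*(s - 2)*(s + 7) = s^3 - 39*s + 70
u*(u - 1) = u^2 - u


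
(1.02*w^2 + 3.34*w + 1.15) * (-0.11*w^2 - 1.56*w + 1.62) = -0.1122*w^4 - 1.9586*w^3 - 3.6845*w^2 + 3.6168*w + 1.863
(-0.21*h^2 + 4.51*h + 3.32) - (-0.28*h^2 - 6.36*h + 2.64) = 0.07*h^2 + 10.87*h + 0.68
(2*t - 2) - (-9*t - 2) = 11*t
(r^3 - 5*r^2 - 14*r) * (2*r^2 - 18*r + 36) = 2*r^5 - 28*r^4 + 98*r^3 + 72*r^2 - 504*r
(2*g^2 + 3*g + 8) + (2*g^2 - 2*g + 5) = 4*g^2 + g + 13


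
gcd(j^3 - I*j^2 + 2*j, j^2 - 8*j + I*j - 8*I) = j + I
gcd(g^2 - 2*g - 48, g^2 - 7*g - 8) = g - 8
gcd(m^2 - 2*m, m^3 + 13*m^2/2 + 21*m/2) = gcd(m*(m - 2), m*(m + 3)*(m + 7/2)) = m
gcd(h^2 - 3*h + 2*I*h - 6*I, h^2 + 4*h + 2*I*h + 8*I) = h + 2*I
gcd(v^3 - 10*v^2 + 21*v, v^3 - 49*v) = v^2 - 7*v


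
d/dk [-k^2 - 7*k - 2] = -2*k - 7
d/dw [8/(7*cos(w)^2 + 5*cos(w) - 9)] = 8*(14*cos(w) + 5)*sin(w)/(7*cos(w)^2 + 5*cos(w) - 9)^2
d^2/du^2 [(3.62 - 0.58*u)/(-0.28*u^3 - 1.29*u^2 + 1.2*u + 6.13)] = (0.272832*u^5 - 2.14872*u^4 - 18.600588*u^3 - 16.900188*u^2 + 23.861148*u - 76.210308)/(0.021952*u^9 + 0.303408*u^8 + 1.115604*u^7 - 1.895727*u^6 - 18.066096*u^5 - 12.671919*u^4 + 86.772036*u^3 + 118.941003*u^2 - 135.27684*u - 230.346397)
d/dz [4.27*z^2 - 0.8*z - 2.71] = 8.54*z - 0.8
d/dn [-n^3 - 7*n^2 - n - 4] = -3*n^2 - 14*n - 1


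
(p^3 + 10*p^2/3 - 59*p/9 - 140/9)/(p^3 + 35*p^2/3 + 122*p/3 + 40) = (p - 7/3)/(p + 6)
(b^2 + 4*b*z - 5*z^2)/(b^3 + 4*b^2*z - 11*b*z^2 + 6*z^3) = (-b - 5*z)/(-b^2 - 5*b*z + 6*z^2)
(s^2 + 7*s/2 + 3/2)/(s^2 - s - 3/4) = 2*(s + 3)/(2*s - 3)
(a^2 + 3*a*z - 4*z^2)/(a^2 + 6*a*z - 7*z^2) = (a + 4*z)/(a + 7*z)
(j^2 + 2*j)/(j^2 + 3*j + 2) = j/(j + 1)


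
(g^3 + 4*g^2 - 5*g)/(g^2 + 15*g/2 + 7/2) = 2*g*(g^2 + 4*g - 5)/(2*g^2 + 15*g + 7)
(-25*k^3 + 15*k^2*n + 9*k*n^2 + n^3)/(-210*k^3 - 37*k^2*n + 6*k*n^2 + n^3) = (5*k^2 - 4*k*n - n^2)/(42*k^2 - k*n - n^2)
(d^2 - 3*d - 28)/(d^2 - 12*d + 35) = (d + 4)/(d - 5)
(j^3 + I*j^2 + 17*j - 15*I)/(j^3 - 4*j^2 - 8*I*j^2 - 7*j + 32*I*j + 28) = (j^2 + 2*I*j + 15)/(j^2 - j*(4 + 7*I) + 28*I)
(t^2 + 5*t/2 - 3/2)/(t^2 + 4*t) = (2*t^2 + 5*t - 3)/(2*t*(t + 4))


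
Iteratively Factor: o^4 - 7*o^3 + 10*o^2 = (o)*(o^3 - 7*o^2 + 10*o) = o^2*(o^2 - 7*o + 10) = o^2*(o - 2)*(o - 5)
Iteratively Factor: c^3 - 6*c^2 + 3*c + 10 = (c - 2)*(c^2 - 4*c - 5) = (c - 5)*(c - 2)*(c + 1)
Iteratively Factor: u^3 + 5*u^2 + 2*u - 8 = (u + 2)*(u^2 + 3*u - 4) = (u - 1)*(u + 2)*(u + 4)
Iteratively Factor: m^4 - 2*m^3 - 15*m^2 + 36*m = (m - 3)*(m^3 + m^2 - 12*m) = (m - 3)^2*(m^2 + 4*m) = m*(m - 3)^2*(m + 4)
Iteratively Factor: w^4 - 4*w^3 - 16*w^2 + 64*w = (w)*(w^3 - 4*w^2 - 16*w + 64) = w*(w - 4)*(w^2 - 16) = w*(w - 4)*(w + 4)*(w - 4)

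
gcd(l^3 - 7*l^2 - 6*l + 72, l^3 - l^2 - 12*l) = l^2 - l - 12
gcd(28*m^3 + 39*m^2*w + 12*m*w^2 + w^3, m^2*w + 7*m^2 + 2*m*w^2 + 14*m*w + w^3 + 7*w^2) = m + w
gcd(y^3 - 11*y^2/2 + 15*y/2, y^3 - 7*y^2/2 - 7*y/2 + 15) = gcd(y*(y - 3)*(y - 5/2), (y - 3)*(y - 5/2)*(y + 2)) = y^2 - 11*y/2 + 15/2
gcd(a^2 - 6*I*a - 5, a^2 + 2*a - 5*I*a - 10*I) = a - 5*I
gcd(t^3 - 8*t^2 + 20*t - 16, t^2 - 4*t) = t - 4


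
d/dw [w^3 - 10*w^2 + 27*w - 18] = 3*w^2 - 20*w + 27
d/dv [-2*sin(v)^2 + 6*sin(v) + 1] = 2*(3 - 2*sin(v))*cos(v)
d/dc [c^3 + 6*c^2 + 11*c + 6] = 3*c^2 + 12*c + 11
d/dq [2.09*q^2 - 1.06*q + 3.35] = 4.18*q - 1.06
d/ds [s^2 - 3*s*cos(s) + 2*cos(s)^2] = 3*s*sin(s) + 2*s - 2*sin(2*s) - 3*cos(s)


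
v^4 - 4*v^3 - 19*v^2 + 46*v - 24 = (v - 6)*(v - 1)^2*(v + 4)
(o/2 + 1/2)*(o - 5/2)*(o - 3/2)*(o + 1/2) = o^4/2 - 5*o^3/4 - 7*o^2/8 + 29*o/16 + 15/16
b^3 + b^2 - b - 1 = (b - 1)*(b + 1)^2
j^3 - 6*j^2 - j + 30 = (j - 5)*(j - 3)*(j + 2)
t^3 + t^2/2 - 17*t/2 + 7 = (t - 2)*(t - 1)*(t + 7/2)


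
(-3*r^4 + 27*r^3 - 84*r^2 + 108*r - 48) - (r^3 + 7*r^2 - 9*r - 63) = -3*r^4 + 26*r^3 - 91*r^2 + 117*r + 15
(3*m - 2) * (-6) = 12 - 18*m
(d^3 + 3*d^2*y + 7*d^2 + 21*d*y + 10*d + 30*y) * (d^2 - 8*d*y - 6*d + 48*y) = d^5 - 5*d^4*y + d^4 - 24*d^3*y^2 - 5*d^3*y - 32*d^3 - 24*d^2*y^2 + 160*d^2*y - 60*d^2 + 768*d*y^2 + 300*d*y + 1440*y^2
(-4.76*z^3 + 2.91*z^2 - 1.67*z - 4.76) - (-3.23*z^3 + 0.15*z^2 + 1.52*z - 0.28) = -1.53*z^3 + 2.76*z^2 - 3.19*z - 4.48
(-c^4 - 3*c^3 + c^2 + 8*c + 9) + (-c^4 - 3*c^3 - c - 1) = -2*c^4 - 6*c^3 + c^2 + 7*c + 8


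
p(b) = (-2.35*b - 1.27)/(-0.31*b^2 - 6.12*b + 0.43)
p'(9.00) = -0.01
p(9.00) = 0.28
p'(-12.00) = -0.12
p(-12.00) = 0.92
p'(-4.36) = -0.04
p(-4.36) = 0.42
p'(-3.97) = -0.04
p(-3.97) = 0.41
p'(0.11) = -145.58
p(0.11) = 6.19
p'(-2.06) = -0.07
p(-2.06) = 0.30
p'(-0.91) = -0.26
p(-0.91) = 0.15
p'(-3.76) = -0.04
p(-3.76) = 0.40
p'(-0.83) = -0.31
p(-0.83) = 0.13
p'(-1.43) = -0.13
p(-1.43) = 0.24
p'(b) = (-2.35*b - 1.27)*(0.62*b + 6.12)/(-0.31*b^2 - 6.12*b + 0.43)^2 - 2.35/(-0.31*b^2 - 6.12*b + 0.43) = (0.7285*b^2 + 14.382*b - (0.62*b + 6.12)*(2.35*b + 1.27) - 1.0105)/(0.31*b^2 + 6.12*b - 0.43)^2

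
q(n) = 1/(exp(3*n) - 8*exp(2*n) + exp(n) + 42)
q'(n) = (-3*exp(3*n) + 16*exp(2*n) - exp(n))/(exp(3*n) - 8*exp(2*n) + exp(n) + 42)^2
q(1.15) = -0.32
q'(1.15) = 6.30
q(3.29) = 0.00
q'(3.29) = -0.00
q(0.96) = 0.13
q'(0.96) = 0.86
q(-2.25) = 0.02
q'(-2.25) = 0.00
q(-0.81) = 0.02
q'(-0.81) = 0.00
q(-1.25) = 0.02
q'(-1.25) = 0.00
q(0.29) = 0.03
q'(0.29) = 0.02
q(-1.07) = 0.02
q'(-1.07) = 0.00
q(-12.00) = 0.02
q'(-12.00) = 0.00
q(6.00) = 0.00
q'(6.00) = 0.00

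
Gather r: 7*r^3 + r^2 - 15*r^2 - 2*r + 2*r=7*r^3 - 14*r^2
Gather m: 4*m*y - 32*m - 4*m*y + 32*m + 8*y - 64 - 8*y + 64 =0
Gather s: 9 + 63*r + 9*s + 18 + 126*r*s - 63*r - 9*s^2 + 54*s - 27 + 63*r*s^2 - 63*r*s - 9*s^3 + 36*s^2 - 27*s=-9*s^3 + s^2*(63*r + 27) + s*(63*r + 36)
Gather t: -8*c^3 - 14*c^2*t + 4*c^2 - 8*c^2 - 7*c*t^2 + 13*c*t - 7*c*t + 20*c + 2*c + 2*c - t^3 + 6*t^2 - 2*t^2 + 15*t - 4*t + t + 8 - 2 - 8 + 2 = -8*c^3 - 4*c^2 + 24*c - t^3 + t^2*(4 - 7*c) + t*(-14*c^2 + 6*c + 12)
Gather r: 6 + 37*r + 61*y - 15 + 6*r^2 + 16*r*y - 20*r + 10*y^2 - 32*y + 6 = 6*r^2 + r*(16*y + 17) + 10*y^2 + 29*y - 3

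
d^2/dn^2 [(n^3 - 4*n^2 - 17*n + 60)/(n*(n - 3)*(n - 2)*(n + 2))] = 2*(n^6 - 3*n^5 - 108*n^4 - 4*n^3 + 240*n^2 - 320)/(n^3*(n^6 - 12*n^4 + 48*n^2 - 64))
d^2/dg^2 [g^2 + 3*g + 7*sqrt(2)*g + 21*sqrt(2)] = 2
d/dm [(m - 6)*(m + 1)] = 2*m - 5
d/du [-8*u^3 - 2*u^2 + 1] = 4*u*(-6*u - 1)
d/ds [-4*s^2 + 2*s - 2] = 2 - 8*s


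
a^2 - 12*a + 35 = (a - 7)*(a - 5)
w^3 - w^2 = w^2*(w - 1)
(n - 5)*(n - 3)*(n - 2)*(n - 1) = n^4 - 11*n^3 + 41*n^2 - 61*n + 30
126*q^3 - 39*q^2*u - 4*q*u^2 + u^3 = (-7*q + u)*(-3*q + u)*(6*q + u)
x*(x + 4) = x^2 + 4*x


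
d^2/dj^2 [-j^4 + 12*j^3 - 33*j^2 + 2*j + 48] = -12*j^2 + 72*j - 66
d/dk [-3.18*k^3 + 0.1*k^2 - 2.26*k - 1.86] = -9.54*k^2 + 0.2*k - 2.26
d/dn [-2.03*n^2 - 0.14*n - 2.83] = -4.06*n - 0.14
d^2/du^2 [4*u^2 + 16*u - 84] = 8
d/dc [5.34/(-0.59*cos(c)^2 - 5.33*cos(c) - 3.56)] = -(6.3012*cos(c) + 28.4622)*sin(c)/(0.59*cos(c)^2 + 5.33*cos(c) + 3.56)^2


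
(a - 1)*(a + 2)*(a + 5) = a^3 + 6*a^2 + 3*a - 10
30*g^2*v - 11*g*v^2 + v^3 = v*(-6*g + v)*(-5*g + v)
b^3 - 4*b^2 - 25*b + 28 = (b - 7)*(b - 1)*(b + 4)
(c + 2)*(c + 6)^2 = c^3 + 14*c^2 + 60*c + 72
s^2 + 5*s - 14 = (s - 2)*(s + 7)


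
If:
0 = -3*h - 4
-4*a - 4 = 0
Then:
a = -1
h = -4/3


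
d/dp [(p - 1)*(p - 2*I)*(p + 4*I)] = 3*p^2 + p*(-2 + 4*I) + 8 - 2*I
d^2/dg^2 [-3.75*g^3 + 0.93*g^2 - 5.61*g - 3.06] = 1.86 - 22.5*g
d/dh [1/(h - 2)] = -1/(h - 2)^2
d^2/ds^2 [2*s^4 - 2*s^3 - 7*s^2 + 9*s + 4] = 24*s^2 - 12*s - 14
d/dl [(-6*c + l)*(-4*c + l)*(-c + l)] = 34*c^2 - 22*c*l + 3*l^2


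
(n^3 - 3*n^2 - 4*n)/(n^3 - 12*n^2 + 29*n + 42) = n*(n - 4)/(n^2 - 13*n + 42)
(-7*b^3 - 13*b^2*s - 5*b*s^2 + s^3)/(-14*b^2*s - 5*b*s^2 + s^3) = (b^2 + 2*b*s + s^2)/(s*(2*b + s))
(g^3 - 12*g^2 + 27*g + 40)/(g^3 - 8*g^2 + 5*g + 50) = (g^2 - 7*g - 8)/(g^2 - 3*g - 10)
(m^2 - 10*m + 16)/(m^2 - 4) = (m - 8)/(m + 2)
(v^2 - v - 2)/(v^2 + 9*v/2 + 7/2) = 2*(v - 2)/(2*v + 7)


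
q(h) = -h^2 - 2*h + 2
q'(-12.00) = 22.00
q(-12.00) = -118.00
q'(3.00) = -8.00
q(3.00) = -13.00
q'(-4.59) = 7.18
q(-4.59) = -9.89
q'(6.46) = -14.92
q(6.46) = -52.65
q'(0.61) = -3.22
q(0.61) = 0.41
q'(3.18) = -8.36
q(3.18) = -14.47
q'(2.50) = -7.00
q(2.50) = -9.25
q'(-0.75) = -0.50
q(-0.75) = 2.94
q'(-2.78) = 3.56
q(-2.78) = -0.17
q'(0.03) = -2.06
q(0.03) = 1.94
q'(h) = -2*h - 2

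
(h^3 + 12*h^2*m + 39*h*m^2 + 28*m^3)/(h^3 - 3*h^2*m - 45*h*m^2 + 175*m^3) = (h^2 + 5*h*m + 4*m^2)/(h^2 - 10*h*m + 25*m^2)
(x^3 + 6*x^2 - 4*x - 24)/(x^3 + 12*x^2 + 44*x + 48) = (x - 2)/(x + 4)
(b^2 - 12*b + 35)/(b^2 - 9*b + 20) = (b - 7)/(b - 4)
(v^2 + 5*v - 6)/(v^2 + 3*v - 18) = (v - 1)/(v - 3)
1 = 1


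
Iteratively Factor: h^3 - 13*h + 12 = (h - 1)*(h^2 + h - 12) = (h - 3)*(h - 1)*(h + 4)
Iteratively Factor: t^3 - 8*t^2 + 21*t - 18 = (t - 2)*(t^2 - 6*t + 9) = (t - 3)*(t - 2)*(t - 3)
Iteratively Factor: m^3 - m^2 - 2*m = (m)*(m^2 - m - 2) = m*(m - 2)*(m + 1)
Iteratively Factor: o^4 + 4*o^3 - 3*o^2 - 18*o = (o + 3)*(o^3 + o^2 - 6*o) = (o + 3)^2*(o^2 - 2*o) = (o - 2)*(o + 3)^2*(o)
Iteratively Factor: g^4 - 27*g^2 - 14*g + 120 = (g + 4)*(g^3 - 4*g^2 - 11*g + 30) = (g + 3)*(g + 4)*(g^2 - 7*g + 10) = (g - 5)*(g + 3)*(g + 4)*(g - 2)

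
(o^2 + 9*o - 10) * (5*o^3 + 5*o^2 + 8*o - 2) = 5*o^5 + 50*o^4 + 3*o^3 + 20*o^2 - 98*o + 20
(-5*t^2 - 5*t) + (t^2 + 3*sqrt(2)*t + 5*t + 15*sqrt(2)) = -4*t^2 + 3*sqrt(2)*t + 15*sqrt(2)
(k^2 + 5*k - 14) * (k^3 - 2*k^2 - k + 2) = k^5 + 3*k^4 - 25*k^3 + 25*k^2 + 24*k - 28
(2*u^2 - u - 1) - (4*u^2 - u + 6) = -2*u^2 - 7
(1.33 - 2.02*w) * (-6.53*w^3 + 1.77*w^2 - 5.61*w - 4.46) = 13.1906*w^4 - 12.2603*w^3 + 13.6863*w^2 + 1.5479*w - 5.9318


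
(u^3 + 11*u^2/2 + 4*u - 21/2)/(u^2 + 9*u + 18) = (2*u^2 + 5*u - 7)/(2*(u + 6))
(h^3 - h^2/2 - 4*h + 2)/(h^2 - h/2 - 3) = (2*h^2 + 3*h - 2)/(2*h + 3)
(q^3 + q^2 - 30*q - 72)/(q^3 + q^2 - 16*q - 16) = (q^2 - 3*q - 18)/(q^2 - 3*q - 4)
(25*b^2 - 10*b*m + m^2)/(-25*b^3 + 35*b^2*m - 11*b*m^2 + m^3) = -1/(b - m)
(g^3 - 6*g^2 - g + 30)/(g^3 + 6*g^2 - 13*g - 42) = (g - 5)/(g + 7)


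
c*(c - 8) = c^2 - 8*c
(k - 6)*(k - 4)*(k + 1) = k^3 - 9*k^2 + 14*k + 24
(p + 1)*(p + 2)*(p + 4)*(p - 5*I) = p^4 + 7*p^3 - 5*I*p^3 + 14*p^2 - 35*I*p^2 + 8*p - 70*I*p - 40*I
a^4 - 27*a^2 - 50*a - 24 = (a - 6)*(a + 1)^2*(a + 4)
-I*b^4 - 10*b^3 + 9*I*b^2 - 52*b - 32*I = (b - 8*I)*(b - 4*I)*(b + I)*(-I*b + 1)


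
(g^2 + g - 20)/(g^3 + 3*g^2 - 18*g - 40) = 1/(g + 2)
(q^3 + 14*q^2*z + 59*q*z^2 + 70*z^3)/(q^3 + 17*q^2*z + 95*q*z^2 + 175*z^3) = (q + 2*z)/(q + 5*z)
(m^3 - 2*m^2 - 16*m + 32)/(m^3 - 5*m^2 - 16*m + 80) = (m - 2)/(m - 5)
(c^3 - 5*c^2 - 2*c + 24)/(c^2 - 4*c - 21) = (-c^3 + 5*c^2 + 2*c - 24)/(-c^2 + 4*c + 21)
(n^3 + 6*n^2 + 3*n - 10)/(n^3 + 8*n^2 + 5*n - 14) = (n + 5)/(n + 7)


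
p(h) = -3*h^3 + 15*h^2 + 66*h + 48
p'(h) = -9*h^2 + 30*h + 66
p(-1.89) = -2.90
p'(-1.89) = -22.85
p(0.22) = 63.21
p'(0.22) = 72.16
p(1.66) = 185.17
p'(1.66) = 91.00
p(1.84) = 201.54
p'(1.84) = 90.73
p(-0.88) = 3.58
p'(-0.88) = 32.63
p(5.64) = 359.17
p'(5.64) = -51.09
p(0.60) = 92.35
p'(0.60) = 80.76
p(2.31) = 243.52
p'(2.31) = 87.28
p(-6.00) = 840.00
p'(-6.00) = -438.00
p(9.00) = -330.00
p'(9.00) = -393.00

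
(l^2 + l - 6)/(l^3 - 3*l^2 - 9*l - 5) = (-l^2 - l + 6)/(-l^3 + 3*l^2 + 9*l + 5)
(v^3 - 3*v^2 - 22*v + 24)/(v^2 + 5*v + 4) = (v^2 - 7*v + 6)/(v + 1)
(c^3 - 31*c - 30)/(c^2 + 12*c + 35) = (c^2 - 5*c - 6)/(c + 7)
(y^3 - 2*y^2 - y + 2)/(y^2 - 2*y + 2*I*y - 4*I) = (y^2 - 1)/(y + 2*I)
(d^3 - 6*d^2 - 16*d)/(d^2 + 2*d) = d - 8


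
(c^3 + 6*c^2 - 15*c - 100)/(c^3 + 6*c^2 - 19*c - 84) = (c^2 + 10*c + 25)/(c^2 + 10*c + 21)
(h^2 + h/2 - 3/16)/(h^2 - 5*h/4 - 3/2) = (h - 1/4)/(h - 2)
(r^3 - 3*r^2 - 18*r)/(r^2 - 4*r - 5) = r*(-r^2 + 3*r + 18)/(-r^2 + 4*r + 5)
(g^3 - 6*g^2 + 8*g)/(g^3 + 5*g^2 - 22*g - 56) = g*(g - 2)/(g^2 + 9*g + 14)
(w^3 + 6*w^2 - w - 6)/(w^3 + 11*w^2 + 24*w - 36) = (w + 1)/(w + 6)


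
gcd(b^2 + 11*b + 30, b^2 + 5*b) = b + 5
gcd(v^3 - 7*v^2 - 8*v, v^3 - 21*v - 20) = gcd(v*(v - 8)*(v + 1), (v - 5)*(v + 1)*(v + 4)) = v + 1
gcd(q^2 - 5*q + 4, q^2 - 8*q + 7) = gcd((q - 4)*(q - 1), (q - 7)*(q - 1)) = q - 1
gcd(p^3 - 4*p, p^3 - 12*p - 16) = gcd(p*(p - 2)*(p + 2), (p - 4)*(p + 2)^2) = p + 2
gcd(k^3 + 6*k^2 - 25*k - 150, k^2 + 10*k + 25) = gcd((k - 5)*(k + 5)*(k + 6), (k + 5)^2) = k + 5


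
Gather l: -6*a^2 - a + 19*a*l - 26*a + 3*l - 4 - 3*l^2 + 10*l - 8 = -6*a^2 - 27*a - 3*l^2 + l*(19*a + 13) - 12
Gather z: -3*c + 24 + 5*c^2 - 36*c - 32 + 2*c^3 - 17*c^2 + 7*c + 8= 2*c^3 - 12*c^2 - 32*c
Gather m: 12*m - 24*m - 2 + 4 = 2 - 12*m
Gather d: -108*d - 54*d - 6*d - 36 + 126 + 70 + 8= 168 - 168*d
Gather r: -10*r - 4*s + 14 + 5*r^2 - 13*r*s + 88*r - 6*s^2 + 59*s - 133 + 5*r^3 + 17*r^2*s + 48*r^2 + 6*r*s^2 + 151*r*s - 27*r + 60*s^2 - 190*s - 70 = 5*r^3 + r^2*(17*s + 53) + r*(6*s^2 + 138*s + 51) + 54*s^2 - 135*s - 189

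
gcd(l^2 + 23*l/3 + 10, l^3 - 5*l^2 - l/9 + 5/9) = 1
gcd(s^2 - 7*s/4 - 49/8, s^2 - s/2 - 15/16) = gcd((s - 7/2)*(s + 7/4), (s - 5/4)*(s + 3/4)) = 1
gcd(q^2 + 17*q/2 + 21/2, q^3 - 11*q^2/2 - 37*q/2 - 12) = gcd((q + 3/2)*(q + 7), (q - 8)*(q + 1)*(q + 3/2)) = q + 3/2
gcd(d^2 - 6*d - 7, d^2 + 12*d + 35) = 1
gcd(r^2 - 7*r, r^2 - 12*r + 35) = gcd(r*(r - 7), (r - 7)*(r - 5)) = r - 7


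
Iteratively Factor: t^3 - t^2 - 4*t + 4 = (t - 2)*(t^2 + t - 2) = (t - 2)*(t + 2)*(t - 1)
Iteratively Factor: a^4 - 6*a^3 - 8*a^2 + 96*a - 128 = (a - 2)*(a^3 - 4*a^2 - 16*a + 64) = (a - 4)*(a - 2)*(a^2 - 16) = (a - 4)*(a - 2)*(a + 4)*(a - 4)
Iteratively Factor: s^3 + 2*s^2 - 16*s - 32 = (s + 4)*(s^2 - 2*s - 8) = (s - 4)*(s + 4)*(s + 2)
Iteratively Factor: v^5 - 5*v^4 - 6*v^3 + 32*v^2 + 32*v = (v + 1)*(v^4 - 6*v^3 + 32*v) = v*(v + 1)*(v^3 - 6*v^2 + 32) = v*(v - 4)*(v + 1)*(v^2 - 2*v - 8) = v*(v - 4)^2*(v + 1)*(v + 2)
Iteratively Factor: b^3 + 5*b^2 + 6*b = (b + 3)*(b^2 + 2*b) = (b + 2)*(b + 3)*(b)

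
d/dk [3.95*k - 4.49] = 3.95000000000000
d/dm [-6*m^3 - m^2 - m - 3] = -18*m^2 - 2*m - 1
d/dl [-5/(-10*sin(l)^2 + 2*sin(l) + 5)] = 10*(1 - 10*sin(l))*cos(l)/(2*sin(l) + 5*cos(2*l))^2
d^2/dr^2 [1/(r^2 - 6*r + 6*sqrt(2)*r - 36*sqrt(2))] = 2*(-r^2 - 6*sqrt(2)*r + 6*r + 4*(r - 3 + 3*sqrt(2))^2 + 36*sqrt(2))/(r^2 - 6*r + 6*sqrt(2)*r - 36*sqrt(2))^3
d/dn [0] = 0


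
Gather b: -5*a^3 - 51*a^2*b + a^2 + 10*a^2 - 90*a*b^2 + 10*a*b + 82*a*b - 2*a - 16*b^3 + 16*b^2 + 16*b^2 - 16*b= -5*a^3 + 11*a^2 - 2*a - 16*b^3 + b^2*(32 - 90*a) + b*(-51*a^2 + 92*a - 16)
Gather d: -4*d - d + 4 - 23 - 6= -5*d - 25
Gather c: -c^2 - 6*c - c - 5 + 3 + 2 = -c^2 - 7*c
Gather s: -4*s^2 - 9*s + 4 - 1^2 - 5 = -4*s^2 - 9*s - 2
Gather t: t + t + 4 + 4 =2*t + 8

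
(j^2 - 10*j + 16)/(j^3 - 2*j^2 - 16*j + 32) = (j - 8)/(j^2 - 16)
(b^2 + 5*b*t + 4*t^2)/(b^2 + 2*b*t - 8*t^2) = (-b - t)/(-b + 2*t)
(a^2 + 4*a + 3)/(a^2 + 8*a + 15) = (a + 1)/(a + 5)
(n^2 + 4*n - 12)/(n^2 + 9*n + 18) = (n - 2)/(n + 3)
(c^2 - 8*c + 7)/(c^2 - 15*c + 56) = (c - 1)/(c - 8)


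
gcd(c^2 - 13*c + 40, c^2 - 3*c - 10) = c - 5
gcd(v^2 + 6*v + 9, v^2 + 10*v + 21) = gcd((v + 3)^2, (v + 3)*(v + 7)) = v + 3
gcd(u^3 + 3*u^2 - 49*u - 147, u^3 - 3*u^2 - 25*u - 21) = u^2 - 4*u - 21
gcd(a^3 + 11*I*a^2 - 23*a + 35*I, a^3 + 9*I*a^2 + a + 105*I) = a^2 + 12*I*a - 35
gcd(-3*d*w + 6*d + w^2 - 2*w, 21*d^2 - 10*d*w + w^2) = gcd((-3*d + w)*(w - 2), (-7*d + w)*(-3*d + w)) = -3*d + w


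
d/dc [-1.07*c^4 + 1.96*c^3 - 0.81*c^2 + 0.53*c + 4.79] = -4.28*c^3 + 5.88*c^2 - 1.62*c + 0.53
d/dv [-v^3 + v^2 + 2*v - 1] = -3*v^2 + 2*v + 2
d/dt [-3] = 0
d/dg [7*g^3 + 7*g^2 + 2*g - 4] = 21*g^2 + 14*g + 2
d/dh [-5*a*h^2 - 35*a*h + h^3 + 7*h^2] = -10*a*h - 35*a + 3*h^2 + 14*h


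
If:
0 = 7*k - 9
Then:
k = 9/7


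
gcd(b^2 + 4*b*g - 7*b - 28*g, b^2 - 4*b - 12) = 1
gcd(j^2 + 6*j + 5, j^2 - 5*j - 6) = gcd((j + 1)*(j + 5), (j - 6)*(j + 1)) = j + 1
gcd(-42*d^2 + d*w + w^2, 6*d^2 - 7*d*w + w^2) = -6*d + w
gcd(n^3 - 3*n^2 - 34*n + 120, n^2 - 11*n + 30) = n - 5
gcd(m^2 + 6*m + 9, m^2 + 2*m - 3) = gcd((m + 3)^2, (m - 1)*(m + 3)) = m + 3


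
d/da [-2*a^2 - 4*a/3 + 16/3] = -4*a - 4/3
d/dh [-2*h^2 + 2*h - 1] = 2 - 4*h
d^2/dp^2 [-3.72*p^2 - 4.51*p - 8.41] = -7.44000000000000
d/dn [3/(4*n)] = -3/(4*n^2)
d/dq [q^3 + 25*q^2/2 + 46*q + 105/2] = 3*q^2 + 25*q + 46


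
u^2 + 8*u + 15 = (u + 3)*(u + 5)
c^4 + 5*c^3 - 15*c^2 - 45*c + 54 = (c - 3)*(c - 1)*(c + 3)*(c + 6)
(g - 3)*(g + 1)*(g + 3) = g^3 + g^2 - 9*g - 9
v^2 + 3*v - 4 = (v - 1)*(v + 4)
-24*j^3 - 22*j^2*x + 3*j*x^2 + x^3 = (-4*j + x)*(j + x)*(6*j + x)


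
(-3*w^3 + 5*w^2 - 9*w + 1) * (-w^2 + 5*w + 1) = 3*w^5 - 20*w^4 + 31*w^3 - 41*w^2 - 4*w + 1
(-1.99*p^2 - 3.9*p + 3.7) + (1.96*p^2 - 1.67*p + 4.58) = -0.03*p^2 - 5.57*p + 8.28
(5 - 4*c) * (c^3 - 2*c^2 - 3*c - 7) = -4*c^4 + 13*c^3 + 2*c^2 + 13*c - 35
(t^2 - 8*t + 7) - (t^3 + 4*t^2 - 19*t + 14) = -t^3 - 3*t^2 + 11*t - 7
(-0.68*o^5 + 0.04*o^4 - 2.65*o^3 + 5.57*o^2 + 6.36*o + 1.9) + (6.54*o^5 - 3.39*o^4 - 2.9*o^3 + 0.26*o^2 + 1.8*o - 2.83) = 5.86*o^5 - 3.35*o^4 - 5.55*o^3 + 5.83*o^2 + 8.16*o - 0.93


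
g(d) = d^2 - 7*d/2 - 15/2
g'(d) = 2*d - 7/2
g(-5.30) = 39.14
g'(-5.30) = -14.10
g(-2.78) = 9.96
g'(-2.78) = -9.06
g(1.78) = -10.56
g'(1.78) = 0.06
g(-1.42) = -0.51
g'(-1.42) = -6.34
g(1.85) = -10.55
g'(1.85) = 0.20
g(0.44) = -8.85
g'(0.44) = -2.62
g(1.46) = -10.48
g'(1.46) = -0.58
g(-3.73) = 19.47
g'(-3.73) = -10.96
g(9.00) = 42.00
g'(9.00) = 14.50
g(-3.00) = 12.00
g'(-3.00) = -9.50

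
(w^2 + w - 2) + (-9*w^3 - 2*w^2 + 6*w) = -9*w^3 - w^2 + 7*w - 2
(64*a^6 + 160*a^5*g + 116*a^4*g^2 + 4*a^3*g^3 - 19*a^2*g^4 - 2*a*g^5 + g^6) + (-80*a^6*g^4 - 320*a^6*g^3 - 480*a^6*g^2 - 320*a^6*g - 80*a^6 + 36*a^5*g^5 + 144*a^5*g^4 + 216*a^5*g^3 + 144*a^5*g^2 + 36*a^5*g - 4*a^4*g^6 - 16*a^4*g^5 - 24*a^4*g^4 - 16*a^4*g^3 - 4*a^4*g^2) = -80*a^6*g^4 - 320*a^6*g^3 - 480*a^6*g^2 - 320*a^6*g - 16*a^6 + 36*a^5*g^5 + 144*a^5*g^4 + 216*a^5*g^3 + 144*a^5*g^2 + 196*a^5*g - 4*a^4*g^6 - 16*a^4*g^5 - 24*a^4*g^4 - 16*a^4*g^3 + 112*a^4*g^2 + 4*a^3*g^3 - 19*a^2*g^4 - 2*a*g^5 + g^6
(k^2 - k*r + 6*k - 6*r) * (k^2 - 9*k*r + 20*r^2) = k^4 - 10*k^3*r + 6*k^3 + 29*k^2*r^2 - 60*k^2*r - 20*k*r^3 + 174*k*r^2 - 120*r^3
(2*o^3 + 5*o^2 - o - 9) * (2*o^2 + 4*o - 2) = 4*o^5 + 18*o^4 + 14*o^3 - 32*o^2 - 34*o + 18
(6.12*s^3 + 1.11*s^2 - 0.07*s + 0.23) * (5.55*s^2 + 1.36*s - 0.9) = 33.966*s^5 + 14.4837*s^4 - 4.3869*s^3 + 0.1823*s^2 + 0.3758*s - 0.207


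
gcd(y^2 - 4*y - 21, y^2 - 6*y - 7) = y - 7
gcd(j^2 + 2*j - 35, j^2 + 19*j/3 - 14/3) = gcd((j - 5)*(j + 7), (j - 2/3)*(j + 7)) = j + 7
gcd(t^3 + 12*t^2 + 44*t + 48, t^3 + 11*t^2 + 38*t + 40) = t^2 + 6*t + 8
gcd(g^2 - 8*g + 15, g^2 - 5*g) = g - 5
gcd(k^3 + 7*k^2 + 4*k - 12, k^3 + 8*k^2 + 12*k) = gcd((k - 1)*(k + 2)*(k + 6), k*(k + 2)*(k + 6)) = k^2 + 8*k + 12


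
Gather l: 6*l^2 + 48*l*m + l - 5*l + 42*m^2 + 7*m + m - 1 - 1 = 6*l^2 + l*(48*m - 4) + 42*m^2 + 8*m - 2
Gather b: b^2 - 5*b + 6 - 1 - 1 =b^2 - 5*b + 4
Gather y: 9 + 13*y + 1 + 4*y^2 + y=4*y^2 + 14*y + 10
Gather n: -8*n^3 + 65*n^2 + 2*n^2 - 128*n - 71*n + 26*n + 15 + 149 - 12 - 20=-8*n^3 + 67*n^2 - 173*n + 132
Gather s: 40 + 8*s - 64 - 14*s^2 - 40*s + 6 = -14*s^2 - 32*s - 18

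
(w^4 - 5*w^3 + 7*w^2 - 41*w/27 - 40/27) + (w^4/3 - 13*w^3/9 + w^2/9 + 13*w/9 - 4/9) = 4*w^4/3 - 58*w^3/9 + 64*w^2/9 - 2*w/27 - 52/27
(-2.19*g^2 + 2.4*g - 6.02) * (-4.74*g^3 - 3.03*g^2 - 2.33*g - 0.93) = 10.3806*g^5 - 4.7403*g^4 + 26.3655*g^3 + 14.6853*g^2 + 11.7946*g + 5.5986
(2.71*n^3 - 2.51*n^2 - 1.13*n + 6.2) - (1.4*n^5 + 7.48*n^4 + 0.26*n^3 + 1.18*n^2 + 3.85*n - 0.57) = -1.4*n^5 - 7.48*n^4 + 2.45*n^3 - 3.69*n^2 - 4.98*n + 6.77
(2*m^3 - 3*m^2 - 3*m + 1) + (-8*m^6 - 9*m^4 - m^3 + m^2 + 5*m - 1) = -8*m^6 - 9*m^4 + m^3 - 2*m^2 + 2*m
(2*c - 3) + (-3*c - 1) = -c - 4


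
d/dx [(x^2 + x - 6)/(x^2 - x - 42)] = 2*(-x^2 - 36*x - 24)/(x^4 - 2*x^3 - 83*x^2 + 84*x + 1764)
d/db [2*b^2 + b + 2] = 4*b + 1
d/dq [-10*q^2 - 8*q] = -20*q - 8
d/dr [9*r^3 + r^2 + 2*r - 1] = 27*r^2 + 2*r + 2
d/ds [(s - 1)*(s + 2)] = 2*s + 1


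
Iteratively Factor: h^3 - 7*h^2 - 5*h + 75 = (h - 5)*(h^2 - 2*h - 15) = (h - 5)^2*(h + 3)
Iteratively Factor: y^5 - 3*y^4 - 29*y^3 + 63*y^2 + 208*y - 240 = (y - 4)*(y^4 + y^3 - 25*y^2 - 37*y + 60) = (y - 5)*(y - 4)*(y^3 + 6*y^2 + 5*y - 12) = (y - 5)*(y - 4)*(y + 4)*(y^2 + 2*y - 3) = (y - 5)*(y - 4)*(y - 1)*(y + 4)*(y + 3)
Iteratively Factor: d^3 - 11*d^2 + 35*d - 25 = (d - 5)*(d^2 - 6*d + 5) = (d - 5)*(d - 1)*(d - 5)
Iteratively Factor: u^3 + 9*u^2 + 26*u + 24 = (u + 4)*(u^2 + 5*u + 6) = (u + 2)*(u + 4)*(u + 3)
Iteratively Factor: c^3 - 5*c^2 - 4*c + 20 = (c + 2)*(c^2 - 7*c + 10) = (c - 5)*(c + 2)*(c - 2)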